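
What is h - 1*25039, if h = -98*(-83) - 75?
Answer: -16980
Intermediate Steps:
h = 8059 (h = 8134 - 75 = 8059)
h - 1*25039 = 8059 - 1*25039 = 8059 - 25039 = -16980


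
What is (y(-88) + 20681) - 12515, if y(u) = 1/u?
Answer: 718607/88 ≈ 8166.0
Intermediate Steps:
(y(-88) + 20681) - 12515 = (1/(-88) + 20681) - 12515 = (-1/88 + 20681) - 12515 = 1819927/88 - 12515 = 718607/88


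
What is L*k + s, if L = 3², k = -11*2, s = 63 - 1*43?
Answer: -178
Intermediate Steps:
s = 20 (s = 63 - 43 = 20)
k = -22
L = 9
L*k + s = 9*(-22) + 20 = -198 + 20 = -178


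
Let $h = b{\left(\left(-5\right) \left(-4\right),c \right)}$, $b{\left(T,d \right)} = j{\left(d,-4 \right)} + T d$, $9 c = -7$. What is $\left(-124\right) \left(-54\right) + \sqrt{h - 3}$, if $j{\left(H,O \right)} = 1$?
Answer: $6696 + \frac{i \sqrt{158}}{3} \approx 6696.0 + 4.1899 i$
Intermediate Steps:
$c = - \frac{7}{9}$ ($c = \frac{1}{9} \left(-7\right) = - \frac{7}{9} \approx -0.77778$)
$b{\left(T,d \right)} = 1 + T d$
$h = - \frac{131}{9}$ ($h = 1 + \left(-5\right) \left(-4\right) \left(- \frac{7}{9}\right) = 1 + 20 \left(- \frac{7}{9}\right) = 1 - \frac{140}{9} = - \frac{131}{9} \approx -14.556$)
$\left(-124\right) \left(-54\right) + \sqrt{h - 3} = \left(-124\right) \left(-54\right) + \sqrt{- \frac{131}{9} - 3} = 6696 + \sqrt{- \frac{131}{9} - 3} = 6696 + \sqrt{- \frac{158}{9}} = 6696 + \frac{i \sqrt{158}}{3}$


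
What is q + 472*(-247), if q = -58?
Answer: -116642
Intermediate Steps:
q + 472*(-247) = -58 + 472*(-247) = -58 - 116584 = -116642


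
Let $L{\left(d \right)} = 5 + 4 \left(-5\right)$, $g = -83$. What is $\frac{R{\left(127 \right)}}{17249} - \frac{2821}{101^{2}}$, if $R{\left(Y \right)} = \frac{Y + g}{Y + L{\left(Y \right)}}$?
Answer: $- \frac{1362351801}{4926797372} \approx -0.27652$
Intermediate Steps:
$L{\left(d \right)} = -15$ ($L{\left(d \right)} = 5 - 20 = -15$)
$R{\left(Y \right)} = \frac{-83 + Y}{-15 + Y}$ ($R{\left(Y \right)} = \frac{Y - 83}{Y - 15} = \frac{-83 + Y}{-15 + Y}$)
$\frac{R{\left(127 \right)}}{17249} - \frac{2821}{101^{2}} = \frac{\frac{1}{-15 + 127} \left(-83 + 127\right)}{17249} - \frac{2821}{101^{2}} = \frac{1}{112} \cdot 44 \cdot \frac{1}{17249} - \frac{2821}{10201} = \frac{11}{28} \cdot \frac{1}{17249} - \frac{2821}{10201} = \frac{11}{482972} - \frac{2821}{10201} = - \frac{1362351801}{4926797372}$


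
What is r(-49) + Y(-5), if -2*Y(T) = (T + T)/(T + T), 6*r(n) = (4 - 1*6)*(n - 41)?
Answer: 59/2 ≈ 29.500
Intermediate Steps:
r(n) = 41/3 - n/3 (r(n) = ((4 - 1*6)*(n - 41))/6 = ((4 - 6)*(-41 + n))/6 = (-2*(-41 + n))/6 = (82 - 2*n)/6 = 41/3 - n/3)
Y(T) = -1/2 (Y(T) = -(T + T)/(2*(T + T)) = -2*T/(2*(2*T)) = -2*T*1/(2*T)/2 = -1/2*1 = -1/2)
r(-49) + Y(-5) = (41/3 - 1/3*(-49)) - 1/2 = (41/3 + 49/3) - 1/2 = 30 - 1/2 = 59/2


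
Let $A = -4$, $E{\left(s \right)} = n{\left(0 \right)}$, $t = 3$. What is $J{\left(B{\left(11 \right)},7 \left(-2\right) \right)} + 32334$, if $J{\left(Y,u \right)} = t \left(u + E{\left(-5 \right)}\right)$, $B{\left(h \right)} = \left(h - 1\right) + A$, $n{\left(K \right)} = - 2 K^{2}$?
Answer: $32292$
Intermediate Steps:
$E{\left(s \right)} = 0$ ($E{\left(s \right)} = - 2 \cdot 0^{2} = \left(-2\right) 0 = 0$)
$B{\left(h \right)} = -5 + h$ ($B{\left(h \right)} = \left(h - 1\right) - 4 = \left(-1 + h\right) - 4 = -5 + h$)
$J{\left(Y,u \right)} = 3 u$ ($J{\left(Y,u \right)} = 3 \left(u + 0\right) = 3 u$)
$J{\left(B{\left(11 \right)},7 \left(-2\right) \right)} + 32334 = 3 \cdot 7 \left(-2\right) + 32334 = 3 \left(-14\right) + 32334 = -42 + 32334 = 32292$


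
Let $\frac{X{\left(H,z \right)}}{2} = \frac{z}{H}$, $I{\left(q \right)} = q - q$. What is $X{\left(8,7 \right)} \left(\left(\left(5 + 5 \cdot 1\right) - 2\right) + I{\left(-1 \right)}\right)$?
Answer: $14$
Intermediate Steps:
$I{\left(q \right)} = 0$
$X{\left(H,z \right)} = \frac{2 z}{H}$ ($X{\left(H,z \right)} = 2 \frac{z}{H} = \frac{2 z}{H}$)
$X{\left(8,7 \right)} \left(\left(\left(5 + 5 \cdot 1\right) - 2\right) + I{\left(-1 \right)}\right) = 2 \cdot 7 \cdot \frac{1}{8} \left(\left(\left(5 + 5 \cdot 1\right) - 2\right) + 0\right) = 2 \cdot 7 \cdot \frac{1}{8} \left(\left(\left(5 + 5\right) - 2\right) + 0\right) = \frac{7 \left(\left(10 - 2\right) + 0\right)}{4} = \frac{7 \left(8 + 0\right)}{4} = \frac{7}{4} \cdot 8 = 14$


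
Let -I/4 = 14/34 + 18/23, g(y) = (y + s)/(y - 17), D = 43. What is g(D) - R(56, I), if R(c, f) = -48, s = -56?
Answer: 95/2 ≈ 47.500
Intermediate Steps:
g(y) = (-56 + y)/(-17 + y) (g(y) = (y - 56)/(y - 17) = (-56 + y)/(-17 + y))
I = -1868/391 (I = -4*(14/34 + 18/23) = -4*(14*(1/34) + 18*(1/23)) = -4*(7/17 + 18/23) = -4*467/391 = -1868/391 ≈ -4.7775)
g(D) - R(56, I) = (-56 + 43)/(-17 + 43) - 1*(-48) = -13/26 + 48 = (1/26)*(-13) + 48 = -½ + 48 = 95/2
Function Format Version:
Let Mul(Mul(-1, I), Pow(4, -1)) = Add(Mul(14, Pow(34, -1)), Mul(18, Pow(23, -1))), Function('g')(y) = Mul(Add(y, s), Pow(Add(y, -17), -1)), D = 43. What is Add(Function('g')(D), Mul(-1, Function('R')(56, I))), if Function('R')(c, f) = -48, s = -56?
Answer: Rational(95, 2) ≈ 47.500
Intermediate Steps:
Function('g')(y) = Mul(Pow(Add(-17, y), -1), Add(-56, y)) (Function('g')(y) = Mul(Add(y, -56), Pow(Add(y, -17), -1)) = Mul(Add(-56, y), Pow(Add(-17, y), -1)) = Mul(Pow(Add(-17, y), -1), Add(-56, y)))
I = Rational(-1868, 391) (I = Mul(-4, Add(Mul(14, Pow(34, -1)), Mul(18, Pow(23, -1)))) = Mul(-4, Add(Mul(14, Rational(1, 34)), Mul(18, Rational(1, 23)))) = Mul(-4, Add(Rational(7, 17), Rational(18, 23))) = Mul(-4, Rational(467, 391)) = Rational(-1868, 391) ≈ -4.7775)
Add(Function('g')(D), Mul(-1, Function('R')(56, I))) = Add(Mul(Pow(Add(-17, 43), -1), Add(-56, 43)), Mul(-1, -48)) = Add(Mul(Pow(26, -1), -13), 48) = Add(Mul(Rational(1, 26), -13), 48) = Add(Rational(-1, 2), 48) = Rational(95, 2)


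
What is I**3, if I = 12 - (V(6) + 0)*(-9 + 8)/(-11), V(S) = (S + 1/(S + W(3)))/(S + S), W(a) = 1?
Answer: 1347401916125/788889024 ≈ 1708.0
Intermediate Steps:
V(S) = (S + 1/(1 + S))/(2*S) (V(S) = (S + 1/(S + 1))/(S + S) = (S + 1/(1 + S))/((2*S)) = (S + 1/(1 + S))*(1/(2*S)) = (S + 1/(1 + S))/(2*S))
I = 11045/924 (I = 12 - ((1/2)*(1 + 6 + 6**2)/(6*(1 + 6)) + 0)*(-9 + 8)/(-11) = 12 - ((1/2)*(1/6)*(1 + 6 + 36)/7 + 0)*(-1)*(-1)/11 = 12 - ((1/2)*(1/6)*(1/7)*43 + 0)*(-1)*(-1)/11 = 12 - (43/84 + 0)*(-1)*(-1)/11 = 12 - (43/84)*(-1)*(-1)/11 = 12 - (-43)*(-1)/(84*11) = 12 - 1*43/924 = 12 - 43/924 = 11045/924 ≈ 11.953)
I**3 = (11045/924)**3 = 1347401916125/788889024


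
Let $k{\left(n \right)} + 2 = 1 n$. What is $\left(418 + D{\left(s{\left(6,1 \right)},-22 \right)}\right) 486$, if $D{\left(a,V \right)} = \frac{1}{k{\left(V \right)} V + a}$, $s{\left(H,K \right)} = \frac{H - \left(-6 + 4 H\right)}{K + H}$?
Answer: $\frac{124733439}{614} \approx 2.0315 \cdot 10^{5}$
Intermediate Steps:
$k{\left(n \right)} = -2 + n$ ($k{\left(n \right)} = -2 + 1 n = -2 + n$)
$s{\left(H,K \right)} = \frac{6 - 3 H}{H + K}$ ($s{\left(H,K \right)} = \frac{H - \left(-6 + 4 H\right)}{H + K} = \frac{6 - 3 H}{H + K}$)
$D{\left(a,V \right)} = \frac{1}{a + V \left(-2 + V\right)}$ ($D{\left(a,V \right)} = \frac{1}{\left(-2 + V\right) V + a} = \frac{1}{V \left(-2 + V\right) + a} = \frac{1}{a + V \left(-2 + V\right)}$)
$\left(418 + D{\left(s{\left(6,1 \right)},-22 \right)}\right) 486 = \left(418 + \frac{1}{\frac{3 \left(2 - 6\right)}{6 + 1} - 22 \left(-2 - 22\right)}\right) 486 = \left(418 + \frac{1}{\frac{3 \left(2 - 6\right)}{7} - -528}\right) 486 = \left(418 + \frac{1}{3 \cdot \frac{1}{7} \left(-4\right) + 528}\right) 486 = \left(418 + \frac{1}{- \frac{12}{7} + 528}\right) 486 = \left(418 + \frac{1}{\frac{3684}{7}}\right) 486 = \left(418 + \frac{7}{3684}\right) 486 = \frac{1539919}{3684} \cdot 486 = \frac{124733439}{614}$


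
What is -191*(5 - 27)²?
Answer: -92444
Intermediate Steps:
-191*(5 - 27)² = -191*(-22)² = -191*484 = -92444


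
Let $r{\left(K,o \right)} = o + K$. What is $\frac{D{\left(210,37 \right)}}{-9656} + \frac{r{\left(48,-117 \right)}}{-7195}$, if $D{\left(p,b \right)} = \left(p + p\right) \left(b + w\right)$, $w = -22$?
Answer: $- \frac{11165559}{17368730} \approx -0.64285$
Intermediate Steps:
$r{\left(K,o \right)} = K + o$
$D{\left(p,b \right)} = 2 p \left(-22 + b\right)$ ($D{\left(p,b \right)} = \left(p + p\right) \left(b - 22\right) = 2 p \left(-22 + b\right)$)
$\frac{D{\left(210,37 \right)}}{-9656} + \frac{r{\left(48,-117 \right)}}{-7195} = \frac{2 \cdot 210 \left(-22 + 37\right)}{-9656} + \frac{48 - 117}{-7195} = 2 \cdot 210 \cdot 15 \left(- \frac{1}{9656}\right) - - \frac{69}{7195} = 6300 \left(- \frac{1}{9656}\right) + \frac{69}{7195} = - \frac{1575}{2414} + \frac{69}{7195} = - \frac{11165559}{17368730}$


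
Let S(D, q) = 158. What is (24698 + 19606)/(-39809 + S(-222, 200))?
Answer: -14768/13217 ≈ -1.1173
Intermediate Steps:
(24698 + 19606)/(-39809 + S(-222, 200)) = (24698 + 19606)/(-39809 + 158) = 44304/(-39651) = 44304*(-1/39651) = -14768/13217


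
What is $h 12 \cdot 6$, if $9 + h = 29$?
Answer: $1440$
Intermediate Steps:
$h = 20$ ($h = -9 + 29 = 20$)
$h 12 \cdot 6 = 20 \cdot 12 \cdot 6 = 240 \cdot 6 = 1440$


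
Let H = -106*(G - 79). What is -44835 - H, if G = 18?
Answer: -51301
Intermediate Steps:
H = 6466 (H = -106*(18 - 79) = -106*(-61) = 6466)
-44835 - H = -44835 - 1*6466 = -44835 - 6466 = -51301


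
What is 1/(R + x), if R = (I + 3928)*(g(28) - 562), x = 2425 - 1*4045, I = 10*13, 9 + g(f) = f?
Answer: -1/2205114 ≈ -4.5349e-7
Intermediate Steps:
g(f) = -9 + f
I = 130
x = -1620 (x = 2425 - 4045 = -1620)
R = -2203494 (R = (130 + 3928)*((-9 + 28) - 562) = 4058*(19 - 562) = 4058*(-543) = -2203494)
1/(R + x) = 1/(-2203494 - 1620) = 1/(-2205114) = -1/2205114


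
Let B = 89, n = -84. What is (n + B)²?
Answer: 25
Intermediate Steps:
(n + B)² = (-84 + 89)² = 5² = 25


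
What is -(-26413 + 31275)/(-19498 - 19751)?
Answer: 4862/39249 ≈ 0.12388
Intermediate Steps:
-(-26413 + 31275)/(-19498 - 19751) = -4862/(-39249) = -4862*(-1)/39249 = -1*(-4862/39249) = 4862/39249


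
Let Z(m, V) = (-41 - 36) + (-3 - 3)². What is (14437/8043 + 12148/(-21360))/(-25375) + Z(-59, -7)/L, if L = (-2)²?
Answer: -930915032822/90820550625 ≈ -10.250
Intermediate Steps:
Z(m, V) = -41 (Z(m, V) = -77 + (-6)² = -77 + 36 = -41)
L = 4
(14437/8043 + 12148/(-21360))/(-25375) + Z(-59, -7)/L = (14437/8043 + 12148/(-21360))/(-25375) - 41/4 = (14437*(1/8043) + 12148*(-1/21360))*(-1/25375) - 41*¼ = (14437/8043 - 3037/5340)*(-1/25375) - 41/4 = (17555663/14316540)*(-1/25375) - 41/4 = -17555663/363282202500 - 41/4 = -930915032822/90820550625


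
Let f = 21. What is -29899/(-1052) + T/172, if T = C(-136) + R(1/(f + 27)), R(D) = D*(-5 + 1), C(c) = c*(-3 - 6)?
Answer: 19290565/542832 ≈ 35.537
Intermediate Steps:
C(c) = -9*c (C(c) = c*(-9) = -9*c)
R(D) = -4*D (R(D) = D*(-4) = -4*D)
T = 14687/12 (T = -9*(-136) - 4/(21 + 27) = 1224 - 4/48 = 1224 - 4*1/48 = 1224 - 1/12 = 14687/12 ≈ 1223.9)
-29899/(-1052) + T/172 = -29899/(-1052) + (14687/12)/172 = -29899*(-1/1052) + (14687/12)*(1/172) = 29899/1052 + 14687/2064 = 19290565/542832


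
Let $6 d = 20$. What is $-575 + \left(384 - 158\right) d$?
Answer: $\frac{535}{3} \approx 178.33$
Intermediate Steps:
$d = \frac{10}{3}$ ($d = \frac{1}{6} \cdot 20 = \frac{10}{3} \approx 3.3333$)
$-575 + \left(384 - 158\right) d = -575 + \left(384 - 158\right) \frac{10}{3} = -575 + 226 \cdot \frac{10}{3} = -575 + \frac{2260}{3} = \frac{535}{3}$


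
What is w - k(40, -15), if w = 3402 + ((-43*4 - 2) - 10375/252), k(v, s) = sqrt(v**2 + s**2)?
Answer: 803081/252 - 5*sqrt(73) ≈ 3144.1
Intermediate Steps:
k(v, s) = sqrt(s**2 + v**2)
w = 803081/252 (w = 3402 + ((-172 - 2) - 10375/252) = 3402 + (-174 - 1*10375/252) = 3402 + (-174 - 10375/252) = 3402 - 54223/252 = 803081/252 ≈ 3186.8)
w - k(40, -15) = 803081/252 - sqrt((-15)**2 + 40**2) = 803081/252 - sqrt(225 + 1600) = 803081/252 - sqrt(1825) = 803081/252 - 5*sqrt(73)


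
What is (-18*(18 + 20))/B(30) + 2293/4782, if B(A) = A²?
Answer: -33533/119550 ≈ -0.28049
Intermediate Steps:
(-18*(18 + 20))/B(30) + 2293/4782 = (-18*(18 + 20))/(30²) + 2293/4782 = -18*38/900 + 2293*(1/4782) = -684*1/900 + 2293/4782 = -19/25 + 2293/4782 = -33533/119550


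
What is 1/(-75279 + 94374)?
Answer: 1/19095 ≈ 5.2370e-5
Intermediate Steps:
1/(-75279 + 94374) = 1/19095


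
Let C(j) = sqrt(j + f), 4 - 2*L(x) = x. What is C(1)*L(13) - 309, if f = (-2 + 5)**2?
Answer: -309 - 9*sqrt(10)/2 ≈ -323.23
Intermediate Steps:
L(x) = 2 - x/2
f = 9 (f = 3**2 = 9)
C(j) = sqrt(9 + j) (C(j) = sqrt(j + 9) = sqrt(9 + j))
C(1)*L(13) - 309 = sqrt(9 + 1)*(2 - 1/2*13) - 309 = sqrt(10)*(2 - 13/2) - 309 = sqrt(10)*(-9/2) - 309 = -9*sqrt(10)/2 - 309 = -309 - 9*sqrt(10)/2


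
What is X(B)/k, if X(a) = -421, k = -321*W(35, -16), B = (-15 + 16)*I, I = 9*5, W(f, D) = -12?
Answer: -421/3852 ≈ -0.10929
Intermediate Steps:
I = 45
B = 45 (B = (-15 + 16)*45 = 1*45 = 45)
k = 3852 (k = -321*(-12) = 3852)
X(B)/k = -421/3852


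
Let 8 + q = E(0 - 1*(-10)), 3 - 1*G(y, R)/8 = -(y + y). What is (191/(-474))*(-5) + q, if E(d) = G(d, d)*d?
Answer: 869323/474 ≈ 1834.0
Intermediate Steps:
G(y, R) = 24 + 16*y (G(y, R) = 24 - (-8)*(y + y) = 24 - (-8)*2*y = 24 - (-16)*y = 24 + 16*y)
E(d) = d*(24 + 16*d) (E(d) = (24 + 16*d)*d = d*(24 + 16*d))
q = 1832 (q = -8 + 8*(0 - 1*(-10))*(3 + 2*(0 - 1*(-10))) = -8 + 8*(0 + 10)*(3 + 2*(0 + 10)) = -8 + 8*10*(3 + 2*10) = -8 + 8*10*(3 + 20) = -8 + 8*10*23 = -8 + 1840 = 1832)
(191/(-474))*(-5) + q = (191/(-474))*(-5) + 1832 = (191*(-1/474))*(-5) + 1832 = -191/474*(-5) + 1832 = 955/474 + 1832 = 869323/474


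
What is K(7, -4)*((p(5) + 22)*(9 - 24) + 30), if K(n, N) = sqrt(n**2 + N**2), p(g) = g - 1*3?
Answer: -330*sqrt(65) ≈ -2660.5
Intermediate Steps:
p(g) = -3 + g (p(g) = g - 3 = -3 + g)
K(n, N) = sqrt(N**2 + n**2)
K(7, -4)*((p(5) + 22)*(9 - 24) + 30) = sqrt((-4)**2 + 7**2)*(((-3 + 5) + 22)*(9 - 24) + 30) = sqrt(16 + 49)*((2 + 22)*(-15) + 30) = sqrt(65)*(24*(-15) + 30) = sqrt(65)*(-360 + 30) = sqrt(65)*(-330) = -330*sqrt(65)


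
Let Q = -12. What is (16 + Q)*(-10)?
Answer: -40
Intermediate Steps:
(16 + Q)*(-10) = (16 - 12)*(-10) = 4*(-10) = -40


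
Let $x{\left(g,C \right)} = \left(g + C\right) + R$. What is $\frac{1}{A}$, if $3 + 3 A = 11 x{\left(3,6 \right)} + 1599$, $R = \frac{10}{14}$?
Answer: $\frac{21}{11920} \approx 0.0017617$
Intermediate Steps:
$R = \frac{5}{7}$ ($R = 10 \cdot \frac{1}{14} = \frac{5}{7} \approx 0.71429$)
$x{\left(g,C \right)} = \frac{5}{7} + C + g$ ($x{\left(g,C \right)} = \left(g + C\right) + \frac{5}{7} = \left(C + g\right) + \frac{5}{7} = \frac{5}{7} + C + g$)
$A = \frac{11920}{21}$ ($A = -1 + \frac{11 \left(\frac{5}{7} + 6 + 3\right) + 1599}{3} = -1 + \frac{11 \cdot \frac{68}{7} + 1599}{3} = -1 + \frac{\frac{748}{7} + 1599}{3} = -1 + \frac{1}{3} \cdot \frac{11941}{7} = -1 + \frac{11941}{21} = \frac{11920}{21} \approx 567.62$)
$\frac{1}{A} = \frac{1}{\frac{11920}{21}} = \frac{21}{11920}$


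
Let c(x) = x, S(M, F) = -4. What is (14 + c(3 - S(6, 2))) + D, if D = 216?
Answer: 237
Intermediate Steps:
(14 + c(3 - S(6, 2))) + D = (14 + (3 - 1*(-4))) + 216 = (14 + (3 + 4)) + 216 = (14 + 7) + 216 = 21 + 216 = 237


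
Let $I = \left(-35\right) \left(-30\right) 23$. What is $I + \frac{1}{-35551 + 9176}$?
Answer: $\frac{636956249}{26375} \approx 24150.0$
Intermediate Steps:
$I = 24150$ ($I = 1050 \cdot 23 = 24150$)
$I + \frac{1}{-35551 + 9176} = 24150 + \frac{1}{-35551 + 9176} = 24150 + \frac{1}{-26375} = 24150 - \frac{1}{26375} = \frac{636956249}{26375}$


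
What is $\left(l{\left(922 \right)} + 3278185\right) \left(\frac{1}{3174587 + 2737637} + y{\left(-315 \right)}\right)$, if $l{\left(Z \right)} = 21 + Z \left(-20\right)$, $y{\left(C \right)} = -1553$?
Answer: $- \frac{14965070452717093}{2956112} \approx -5.0624 \cdot 10^{9}$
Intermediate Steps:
$l{\left(Z \right)} = 21 - 20 Z$
$\left(l{\left(922 \right)} + 3278185\right) \left(\frac{1}{3174587 + 2737637} + y{\left(-315 \right)}\right) = \left(\left(21 - 18440\right) + 3278185\right) \left(\frac{1}{3174587 + 2737637} - 1553\right) = \left(\left(21 - 18440\right) + 3278185\right) \left(\frac{1}{5912224} - 1553\right) = \left(-18419 + 3278185\right) \left(\frac{1}{5912224} - 1553\right) = 3259766 \left(- \frac{9181683871}{5912224}\right) = - \frac{14965070452717093}{2956112}$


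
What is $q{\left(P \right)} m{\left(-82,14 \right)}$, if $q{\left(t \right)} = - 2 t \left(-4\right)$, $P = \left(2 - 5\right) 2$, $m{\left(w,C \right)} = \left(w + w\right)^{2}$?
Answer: $-1291008$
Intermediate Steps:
$m{\left(w,C \right)} = 4 w^{2}$ ($m{\left(w,C \right)} = \left(2 w\right)^{2} = 4 w^{2}$)
$P = -6$ ($P = \left(-3\right) 2 = -6$)
$q{\left(t \right)} = 8 t$
$q{\left(P \right)} m{\left(-82,14 \right)} = 8 \left(-6\right) 4 \left(-82\right)^{2} = - 48 \cdot 4 \cdot 6724 = \left(-48\right) 26896 = -1291008$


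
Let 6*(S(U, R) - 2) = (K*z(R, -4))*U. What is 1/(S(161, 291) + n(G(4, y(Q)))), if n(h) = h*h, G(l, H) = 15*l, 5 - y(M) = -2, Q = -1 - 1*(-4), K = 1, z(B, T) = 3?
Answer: 2/7365 ≈ 0.00027155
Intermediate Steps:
S(U, R) = 2 + U/2 (S(U, R) = 2 + ((1*3)*U)/6 = 2 + (3*U)/6 = 2 + U/2)
Q = 3 (Q = -1 + 4 = 3)
y(M) = 7 (y(M) = 5 - 1*(-2) = 5 + 2 = 7)
n(h) = h**2
1/(S(161, 291) + n(G(4, y(Q)))) = 1/((2 + (1/2)*161) + (15*4)**2) = 1/((2 + 161/2) + 60**2) = 1/(165/2 + 3600) = 1/(7365/2) = 2/7365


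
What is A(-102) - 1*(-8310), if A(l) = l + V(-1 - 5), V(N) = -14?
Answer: 8194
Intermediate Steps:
A(l) = -14 + l (A(l) = l - 14 = -14 + l)
A(-102) - 1*(-8310) = (-14 - 102) - 1*(-8310) = -116 + 8310 = 8194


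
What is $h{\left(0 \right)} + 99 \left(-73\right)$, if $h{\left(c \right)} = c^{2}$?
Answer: $-7227$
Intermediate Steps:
$h{\left(0 \right)} + 99 \left(-73\right) = 0^{2} + 99 \left(-73\right) = 0 - 7227 = -7227$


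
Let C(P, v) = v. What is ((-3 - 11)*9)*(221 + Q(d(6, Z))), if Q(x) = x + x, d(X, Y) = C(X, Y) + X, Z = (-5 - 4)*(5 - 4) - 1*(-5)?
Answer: -28350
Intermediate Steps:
Z = -4 (Z = -9*1 + 5 = -9 + 5 = -4)
d(X, Y) = X + Y (d(X, Y) = Y + X = X + Y)
Q(x) = 2*x
((-3 - 11)*9)*(221 + Q(d(6, Z))) = ((-3 - 11)*9)*(221 + 2*(6 - 4)) = (-14*9)*(221 + 2*2) = -126*(221 + 4) = -126*225 = -28350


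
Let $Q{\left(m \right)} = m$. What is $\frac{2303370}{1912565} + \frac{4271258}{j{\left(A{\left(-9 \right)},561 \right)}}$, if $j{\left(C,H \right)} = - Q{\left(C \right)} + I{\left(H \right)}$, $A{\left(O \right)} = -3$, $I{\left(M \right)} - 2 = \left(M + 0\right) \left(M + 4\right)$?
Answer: $\frac{889915774567}{60622572805} \approx 14.68$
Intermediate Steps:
$I{\left(M \right)} = 2 + M \left(4 + M\right)$ ($I{\left(M \right)} = 2 + \left(M + 0\right) \left(M + 4\right) = 2 + M \left(4 + M\right)$)
$j{\left(C,H \right)} = 2 + H^{2} - C + 4 H$ ($j{\left(C,H \right)} = - C + \left(2 + H^{2} + 4 H\right) = 2 + H^{2} - C + 4 H$)
$\frac{2303370}{1912565} + \frac{4271258}{j{\left(A{\left(-9 \right)},561 \right)}} = \frac{2303370}{1912565} + \frac{4271258}{2 + 561^{2} - -3 + 4 \cdot 561} = 2303370 \cdot \frac{1}{1912565} + \frac{4271258}{2 + 314721 + 3 + 2244} = \frac{460674}{382513} + \frac{4271258}{316970} = \frac{460674}{382513} + 4271258 \cdot \frac{1}{316970} = \frac{460674}{382513} + \frac{2135629}{158485} = \frac{889915774567}{60622572805}$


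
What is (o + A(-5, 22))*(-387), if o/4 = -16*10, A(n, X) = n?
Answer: 249615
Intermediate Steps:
o = -640 (o = 4*(-16*10) = 4*(-160) = -640)
(o + A(-5, 22))*(-387) = (-640 - 5)*(-387) = -645*(-387) = 249615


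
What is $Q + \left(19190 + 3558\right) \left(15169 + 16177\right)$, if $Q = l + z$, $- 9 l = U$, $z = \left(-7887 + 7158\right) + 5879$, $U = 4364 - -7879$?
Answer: $\frac{2139187793}{3} \approx 7.1306 \cdot 10^{8}$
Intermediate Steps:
$U = 12243$ ($U = 4364 + 7879 = 12243$)
$z = 5150$ ($z = -729 + 5879 = 5150$)
$l = - \frac{4081}{3}$ ($l = \left(- \frac{1}{9}\right) 12243 = - \frac{4081}{3} \approx -1360.3$)
$Q = \frac{11369}{3}$ ($Q = - \frac{4081}{3} + 5150 = \frac{11369}{3} \approx 3789.7$)
$Q + \left(19190 + 3558\right) \left(15169 + 16177\right) = \frac{11369}{3} + \left(19190 + 3558\right) \left(15169 + 16177\right) = \frac{11369}{3} + 22748 \cdot 31346 = \frac{11369}{3} + 713058808 = \frac{2139187793}{3}$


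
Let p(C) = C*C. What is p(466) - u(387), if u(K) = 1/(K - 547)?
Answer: 34744961/160 ≈ 2.1716e+5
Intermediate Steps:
p(C) = C²
u(K) = 1/(-547 + K)
p(466) - u(387) = 466² - 1/(-547 + 387) = 217156 - 1/(-160) = 217156 - 1*(-1/160) = 217156 + 1/160 = 34744961/160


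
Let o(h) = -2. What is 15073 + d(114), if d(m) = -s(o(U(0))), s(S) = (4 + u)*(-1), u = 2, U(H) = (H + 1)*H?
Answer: 15079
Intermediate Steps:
U(H) = H*(1 + H) (U(H) = (1 + H)*H = H*(1 + H))
s(S) = -6 (s(S) = (4 + 2)*(-1) = 6*(-1) = -6)
d(m) = 6 (d(m) = -1*(-6) = 6)
15073 + d(114) = 15073 + 6 = 15079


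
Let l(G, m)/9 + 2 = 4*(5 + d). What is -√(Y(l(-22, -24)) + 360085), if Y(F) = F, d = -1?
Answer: -√360211 ≈ -600.18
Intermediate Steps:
l(G, m) = 126 (l(G, m) = -18 + 9*(4*(5 - 1)) = -18 + 9*(4*4) = -18 + 9*16 = -18 + 144 = 126)
-√(Y(l(-22, -24)) + 360085) = -√(126 + 360085) = -√360211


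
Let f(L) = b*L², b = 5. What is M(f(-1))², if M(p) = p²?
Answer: 625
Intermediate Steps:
f(L) = 5*L²
M(f(-1))² = ((5*(-1)²)²)² = ((5*1)²)² = (5²)² = 25² = 625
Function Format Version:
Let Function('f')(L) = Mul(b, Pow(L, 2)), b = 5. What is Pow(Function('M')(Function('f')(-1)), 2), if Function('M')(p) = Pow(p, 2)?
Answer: 625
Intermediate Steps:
Function('f')(L) = Mul(5, Pow(L, 2))
Pow(Function('M')(Function('f')(-1)), 2) = Pow(Pow(Mul(5, Pow(-1, 2)), 2), 2) = Pow(Pow(Mul(5, 1), 2), 2) = Pow(Pow(5, 2), 2) = Pow(25, 2) = 625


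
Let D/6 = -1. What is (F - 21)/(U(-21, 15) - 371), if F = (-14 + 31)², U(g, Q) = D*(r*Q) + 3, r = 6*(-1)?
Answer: 67/43 ≈ 1.5581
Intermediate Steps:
D = -6 (D = 6*(-1) = -6)
r = -6
U(g, Q) = 3 + 36*Q (U(g, Q) = -(-36)*Q + 3 = 36*Q + 3 = 3 + 36*Q)
F = 289 (F = 17² = 289)
(F - 21)/(U(-21, 15) - 371) = (289 - 21)/((3 + 36*15) - 371) = 268/((3 + 540) - 371) = 268/(543 - 371) = 268/172 = 268*(1/172) = 67/43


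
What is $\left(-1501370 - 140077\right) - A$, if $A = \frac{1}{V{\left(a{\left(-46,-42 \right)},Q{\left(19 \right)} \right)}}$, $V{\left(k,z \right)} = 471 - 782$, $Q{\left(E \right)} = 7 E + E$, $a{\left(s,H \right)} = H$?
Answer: $- \frac{510490016}{311} \approx -1.6414 \cdot 10^{6}$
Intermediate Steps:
$Q{\left(E \right)} = 8 E$
$V{\left(k,z \right)} = -311$
$A = - \frac{1}{311}$ ($A = \frac{1}{-311} = - \frac{1}{311} \approx -0.0032154$)
$\left(-1501370 - 140077\right) - A = \left(-1501370 - 140077\right) - - \frac{1}{311} = -1641447 + \frac{1}{311} = - \frac{510490016}{311}$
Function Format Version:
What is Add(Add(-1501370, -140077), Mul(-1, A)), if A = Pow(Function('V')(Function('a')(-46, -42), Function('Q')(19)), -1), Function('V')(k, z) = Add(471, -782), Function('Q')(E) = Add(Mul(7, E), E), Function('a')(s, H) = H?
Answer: Rational(-510490016, 311) ≈ -1.6414e+6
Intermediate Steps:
Function('Q')(E) = Mul(8, E)
Function('V')(k, z) = -311
A = Rational(-1, 311) (A = Pow(-311, -1) = Rational(-1, 311) ≈ -0.0032154)
Add(Add(-1501370, -140077), Mul(-1, A)) = Add(Add(-1501370, -140077), Mul(-1, Rational(-1, 311))) = Add(-1641447, Rational(1, 311)) = Rational(-510490016, 311)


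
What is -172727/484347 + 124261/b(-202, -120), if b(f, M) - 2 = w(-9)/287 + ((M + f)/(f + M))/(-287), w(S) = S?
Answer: 5757708199567/91057236 ≈ 63232.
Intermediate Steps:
b(f, M) = 564/287 (b(f, M) = 2 + (-9/287 + ((M + f)/(f + M))/(-287)) = 2 + (-9*1/287 + ((M + f)/(M + f))*(-1/287)) = 2 + (-9/287 + 1*(-1/287)) = 2 + (-9/287 - 1/287) = 2 - 10/287 = 564/287)
-172727/484347 + 124261/b(-202, -120) = -172727/484347 + 124261/(564/287) = -172727*1/484347 + 124261*(287/564) = -172727/484347 + 35662907/564 = 5757708199567/91057236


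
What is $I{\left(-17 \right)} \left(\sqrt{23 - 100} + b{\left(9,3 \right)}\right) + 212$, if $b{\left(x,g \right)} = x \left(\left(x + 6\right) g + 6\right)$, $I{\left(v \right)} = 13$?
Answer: $6179 + 13 i \sqrt{77} \approx 6179.0 + 114.07 i$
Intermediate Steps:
$b{\left(x,g \right)} = x \left(6 + g \left(6 + x\right)\right)$ ($b{\left(x,g \right)} = x \left(\left(6 + x\right) g + 6\right) = x \left(g \left(6 + x\right) + 6\right) = x \left(6 + g \left(6 + x\right)\right)$)
$I{\left(-17 \right)} \left(\sqrt{23 - 100} + b{\left(9,3 \right)}\right) + 212 = 13 \left(\sqrt{23 - 100} + 9 \left(6 + 6 \cdot 3 + 3 \cdot 9\right)\right) + 212 = 13 \left(\sqrt{-77} + 9 \left(6 + 18 + 27\right)\right) + 212 = 13 \left(i \sqrt{77} + 9 \cdot 51\right) + 212 = 13 \left(i \sqrt{77} + 459\right) + 212 = 13 \left(459 + i \sqrt{77}\right) + 212 = \left(5967 + 13 i \sqrt{77}\right) + 212 = 6179 + 13 i \sqrt{77}$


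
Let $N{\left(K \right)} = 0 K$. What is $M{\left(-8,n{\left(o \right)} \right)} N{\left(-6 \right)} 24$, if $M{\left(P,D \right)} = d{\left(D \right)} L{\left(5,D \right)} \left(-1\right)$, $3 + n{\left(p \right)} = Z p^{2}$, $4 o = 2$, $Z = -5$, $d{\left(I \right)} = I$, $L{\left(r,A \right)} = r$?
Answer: $0$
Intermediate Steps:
$o = \frac{1}{2}$ ($o = \frac{1}{4} \cdot 2 = \frac{1}{2} \approx 0.5$)
$N{\left(K \right)} = 0$
$n{\left(p \right)} = -3 - 5 p^{2}$
$M{\left(P,D \right)} = - 5 D$ ($M{\left(P,D \right)} = D 5 \left(-1\right) = 5 D \left(-1\right) = - 5 D$)
$M{\left(-8,n{\left(o \right)} \right)} N{\left(-6 \right)} 24 = - 5 \left(-3 - \frac{5}{4}\right) 0 \cdot 24 = \left(-5\right) \left(- \frac{17}{4}\right) 0 \cdot 24 = \frac{85}{4} \cdot 0 \cdot 24 = 0 \cdot 24 = 0$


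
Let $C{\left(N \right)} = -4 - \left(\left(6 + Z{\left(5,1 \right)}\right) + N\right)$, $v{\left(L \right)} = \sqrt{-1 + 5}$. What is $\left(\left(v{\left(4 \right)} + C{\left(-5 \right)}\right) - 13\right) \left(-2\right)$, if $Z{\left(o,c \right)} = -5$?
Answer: $22$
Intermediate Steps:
$v{\left(L \right)} = 2$ ($v{\left(L \right)} = \sqrt{4} = 2$)
$C{\left(N \right)} = -5 - N$ ($C{\left(N \right)} = -4 - \left(\left(6 - 5\right) + N\right) = -4 - \left(1 + N\right) = -5 - N$)
$\left(\left(v{\left(4 \right)} + C{\left(-5 \right)}\right) - 13\right) \left(-2\right) = \left(\left(2 - 0\right) - 13\right) \left(-2\right) = \left(\left(2 + \left(-5 + 5\right)\right) - 13\right) \left(-2\right) = \left(\left(2 + 0\right) - 13\right) \left(-2\right) = \left(2 - 13\right) \left(-2\right) = \left(-11\right) \left(-2\right) = 22$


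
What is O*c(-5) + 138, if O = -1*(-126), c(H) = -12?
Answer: -1374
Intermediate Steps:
O = 126
O*c(-5) + 138 = 126*(-12) + 138 = -1512 + 138 = -1374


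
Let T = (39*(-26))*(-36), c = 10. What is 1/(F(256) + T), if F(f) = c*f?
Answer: 1/39064 ≈ 2.5599e-5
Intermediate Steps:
F(f) = 10*f
T = 36504 (T = -1014*(-36) = 36504)
1/(F(256) + T) = 1/(10*256 + 36504) = 1/(2560 + 36504) = 1/39064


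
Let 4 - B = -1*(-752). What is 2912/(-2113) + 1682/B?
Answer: -2866121/790262 ≈ -3.6268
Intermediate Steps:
B = -748 (B = 4 - (-1)*(-752) = 4 - 1*752 = 4 - 752 = -748)
2912/(-2113) + 1682/B = 2912/(-2113) + 1682/(-748) = 2912*(-1/2113) + 1682*(-1/748) = -2912/2113 - 841/374 = -2866121/790262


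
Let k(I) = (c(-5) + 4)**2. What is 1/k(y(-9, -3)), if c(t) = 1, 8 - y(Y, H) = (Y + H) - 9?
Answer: 1/25 ≈ 0.040000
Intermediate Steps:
y(Y, H) = 17 - H - Y (y(Y, H) = 8 - ((Y + H) - 9) = 8 - ((H + Y) - 9) = 8 - (-9 + H + Y) = 8 + (9 - H - Y) = 17 - H - Y)
k(I) = 25 (k(I) = (1 + 4)**2 = 5**2 = 25)
1/k(y(-9, -3)) = 1/25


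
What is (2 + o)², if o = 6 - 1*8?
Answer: 0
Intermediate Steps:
o = -2 (o = 6 - 8 = -2)
(2 + o)² = (2 - 2)² = 0² = 0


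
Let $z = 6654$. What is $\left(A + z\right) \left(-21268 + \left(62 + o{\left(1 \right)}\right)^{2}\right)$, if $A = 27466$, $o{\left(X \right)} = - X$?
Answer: $-598703640$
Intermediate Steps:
$\left(A + z\right) \left(-21268 + \left(62 + o{\left(1 \right)}\right)^{2}\right) = \left(27466 + 6654\right) \left(-21268 + \left(62 - 1\right)^{2}\right) = 34120 \left(-21268 + \left(62 - 1\right)^{2}\right) = 34120 \left(-21268 + 61^{2}\right) = 34120 \left(-21268 + 3721\right) = 34120 \left(-17547\right) = -598703640$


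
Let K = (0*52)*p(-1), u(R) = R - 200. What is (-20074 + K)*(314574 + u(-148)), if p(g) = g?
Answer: -6307772724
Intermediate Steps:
u(R) = -200 + R
K = 0 (K = (0*52)*(-1) = 0*(-1) = 0)
(-20074 + K)*(314574 + u(-148)) = (-20074 + 0)*(314574 + (-200 - 148)) = -20074*(314574 - 348) = -20074*314226 = -6307772724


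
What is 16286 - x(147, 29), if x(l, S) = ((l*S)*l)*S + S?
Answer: -18156912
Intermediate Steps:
x(l, S) = S + S²*l² (x(l, S) = ((S*l)*l)*S + S = (S*l²)*S + S = S²*l² + S = S + S²*l²)
16286 - x(147, 29) = 16286 - 29*(1 + 29*147²) = 16286 - 29*(1 + 29*21609) = 16286 - 29*(1 + 626661) = 16286 - 29*626662 = 16286 - 1*18173198 = 16286 - 18173198 = -18156912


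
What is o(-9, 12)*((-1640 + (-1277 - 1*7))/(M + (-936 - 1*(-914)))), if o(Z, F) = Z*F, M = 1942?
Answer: 6579/40 ≈ 164.48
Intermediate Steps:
o(Z, F) = F*Z
o(-9, 12)*((-1640 + (-1277 - 1*7))/(M + (-936 - 1*(-914)))) = (12*(-9))*((-1640 + (-1277 - 1*7))/(1942 + (-936 - 1*(-914)))) = -108*(-1640 + (-1277 - 7))/(1942 + (-936 + 914)) = -108*(-1640 - 1284)/(1942 - 22) = -(-315792)/1920 = -108*(-731/480) = 6579/40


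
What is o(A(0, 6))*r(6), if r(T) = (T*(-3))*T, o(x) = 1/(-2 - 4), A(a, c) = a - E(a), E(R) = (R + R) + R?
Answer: 18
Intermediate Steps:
E(R) = 3*R (E(R) = 2*R + R = 3*R)
A(a, c) = -2*a (A(a, c) = a - 3*a = -2*a)
o(x) = -1/6 (o(x) = 1/(-6) = -1/6)
r(T) = -3*T**2 (r(T) = (-3*T)*T = -3*T**2)
o(A(0, 6))*r(6) = -(-1)*6**2/2 = -(-1)*36/2 = -1/6*(-108) = 18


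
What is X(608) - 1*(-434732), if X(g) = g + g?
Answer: 435948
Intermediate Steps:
X(g) = 2*g
X(608) - 1*(-434732) = 2*608 - 1*(-434732) = 1216 + 434732 = 435948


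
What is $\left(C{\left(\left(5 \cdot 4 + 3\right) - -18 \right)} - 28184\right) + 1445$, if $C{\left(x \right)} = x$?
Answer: $-26698$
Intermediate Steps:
$\left(C{\left(\left(5 \cdot 4 + 3\right) - -18 \right)} - 28184\right) + 1445 = \left(\left(\left(5 \cdot 4 + 3\right) - -18\right) - 28184\right) + 1445 = \left(\left(\left(20 + 3\right) + 18\right) - 28184\right) + 1445 = \left(\left(23 + 18\right) - 28184\right) + 1445 = \left(41 - 28184\right) + 1445 = -28143 + 1445 = -26698$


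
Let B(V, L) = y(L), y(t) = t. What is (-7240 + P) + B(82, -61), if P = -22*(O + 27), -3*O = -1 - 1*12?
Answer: -23971/3 ≈ -7990.3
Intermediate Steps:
O = 13/3 (O = -(-1 - 1*12)/3 = -(-1 - 12)/3 = -⅓*(-13) = 13/3 ≈ 4.3333)
B(V, L) = L
P = -2068/3 (P = -22*(13/3 + 27) = -22*94/3 = -2068/3 ≈ -689.33)
(-7240 + P) + B(82, -61) = (-7240 - 2068/3) - 61 = -23788/3 - 61 = -23971/3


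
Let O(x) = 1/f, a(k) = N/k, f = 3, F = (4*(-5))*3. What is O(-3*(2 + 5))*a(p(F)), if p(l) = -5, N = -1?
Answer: 1/15 ≈ 0.066667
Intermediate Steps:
F = -60 (F = -20*3 = -60)
a(k) = -1/k
O(x) = ⅓ (O(x) = 1/3 = ⅓)
O(-3*(2 + 5))*a(p(F)) = (-1/(-5))/3 = (-1*(-⅕))/3 = (⅓)*(⅕) = 1/15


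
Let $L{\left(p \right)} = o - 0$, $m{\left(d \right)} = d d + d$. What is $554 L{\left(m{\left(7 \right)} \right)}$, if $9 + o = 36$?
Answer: $14958$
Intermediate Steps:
$o = 27$ ($o = -9 + 36 = 27$)
$m{\left(d \right)} = d + d^{2}$ ($m{\left(d \right)} = d^{2} + d = d + d^{2}$)
$L{\left(p \right)} = 27$ ($L{\left(p \right)} = 27 - 0 = 27 + 0 = 27$)
$554 L{\left(m{\left(7 \right)} \right)} = 554 \cdot 27 = 14958$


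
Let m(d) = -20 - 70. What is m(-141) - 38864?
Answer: -38954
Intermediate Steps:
m(d) = -90
m(-141) - 38864 = -90 - 38864 = -38954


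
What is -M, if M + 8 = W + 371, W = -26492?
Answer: 26129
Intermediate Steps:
M = -26129 (M = -8 + (-26492 + 371) = -8 - 26121 = -26129)
-M = -1*(-26129) = 26129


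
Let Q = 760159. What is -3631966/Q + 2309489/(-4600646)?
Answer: -21546054491/4080773002 ≈ -5.2799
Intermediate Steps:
-3631966/Q + 2309489/(-4600646) = -3631966/760159 + 2309489/(-4600646) = -3631966*1/760159 + 2309489*(-1/4600646) = -4238/887 - 2309489/4600646 = -21546054491/4080773002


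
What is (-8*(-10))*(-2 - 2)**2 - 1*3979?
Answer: -2699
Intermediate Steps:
(-8*(-10))*(-2 - 2)**2 - 1*3979 = 80*(-4)**2 - 3979 = 80*16 - 3979 = 1280 - 3979 = -2699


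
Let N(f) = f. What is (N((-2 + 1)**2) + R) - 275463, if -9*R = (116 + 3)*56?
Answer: -2485822/9 ≈ -2.7620e+5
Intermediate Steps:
R = -6664/9 (R = -(116 + 3)*56/9 = -119*56/9 = -1/9*6664 = -6664/9 ≈ -740.44)
(N((-2 + 1)**2) + R) - 275463 = ((-2 + 1)**2 - 6664/9) - 275463 = ((-1)**2 - 6664/9) - 275463 = (1 - 6664/9) - 275463 = -6655/9 - 275463 = -2485822/9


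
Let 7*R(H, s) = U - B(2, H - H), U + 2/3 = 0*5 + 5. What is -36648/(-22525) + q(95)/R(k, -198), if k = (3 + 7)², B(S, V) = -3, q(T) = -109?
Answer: -50753469/495550 ≈ -102.42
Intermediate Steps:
k = 100 (k = 10² = 100)
U = 13/3 (U = -⅔ + (0*5 + 5) = -⅔ + (0 + 5) = -⅔ + 5 = 13/3 ≈ 4.3333)
R(H, s) = 22/21 (R(H, s) = (13/3 - 1*(-3))/7 = (13/3 + 3)/7 = (⅐)*(22/3) = 22/21)
-36648/(-22525) + q(95)/R(k, -198) = -36648/(-22525) - 109/22/21 = -36648*(-1/22525) - 109*21/22 = 36648/22525 - 2289/22 = -50753469/495550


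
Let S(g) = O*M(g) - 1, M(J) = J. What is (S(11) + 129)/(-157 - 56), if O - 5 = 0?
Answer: -61/71 ≈ -0.85915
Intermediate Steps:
O = 5 (O = 5 + 0 = 5)
S(g) = -1 + 5*g (S(g) = 5*g - 1 = -1 + 5*g)
(S(11) + 129)/(-157 - 56) = ((-1 + 5*11) + 129)/(-157 - 56) = ((-1 + 55) + 129)/(-213) = -(54 + 129)/213 = -1/213*183 = -61/71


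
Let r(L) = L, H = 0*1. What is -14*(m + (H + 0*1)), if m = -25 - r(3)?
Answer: 392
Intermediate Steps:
H = 0
m = -28 (m = -25 - 1*3 = -25 - 3 = -28)
-14*(m + (H + 0*1)) = -14*(-28 + (0 + 0*1)) = -14*(-28 + (0 + 0)) = -14*(-28 + 0) = -14*(-28) = 392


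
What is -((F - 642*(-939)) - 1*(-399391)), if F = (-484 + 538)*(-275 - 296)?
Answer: -971395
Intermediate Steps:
F = -30834 (F = 54*(-571) = -30834)
-((F - 642*(-939)) - 1*(-399391)) = -((-30834 - 642*(-939)) - 1*(-399391)) = -((-30834 + 602838) + 399391) = -(572004 + 399391) = -1*971395 = -971395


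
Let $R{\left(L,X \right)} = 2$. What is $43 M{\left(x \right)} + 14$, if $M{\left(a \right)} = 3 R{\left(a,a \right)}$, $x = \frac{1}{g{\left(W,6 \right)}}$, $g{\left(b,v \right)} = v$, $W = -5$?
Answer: $272$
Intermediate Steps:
$x = \frac{1}{6} \approx 0.16667$
$M{\left(a \right)} = 6$ ($M{\left(a \right)} = 3 \cdot 2 = 6$)
$43 M{\left(x \right)} + 14 = 43 \cdot 6 + 14 = 258 + 14 = 272$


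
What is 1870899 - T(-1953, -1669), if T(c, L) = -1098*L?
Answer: 38337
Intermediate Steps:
1870899 - T(-1953, -1669) = 1870899 - (-1098)*(-1669) = 1870899 - 1*1832562 = 1870899 - 1832562 = 38337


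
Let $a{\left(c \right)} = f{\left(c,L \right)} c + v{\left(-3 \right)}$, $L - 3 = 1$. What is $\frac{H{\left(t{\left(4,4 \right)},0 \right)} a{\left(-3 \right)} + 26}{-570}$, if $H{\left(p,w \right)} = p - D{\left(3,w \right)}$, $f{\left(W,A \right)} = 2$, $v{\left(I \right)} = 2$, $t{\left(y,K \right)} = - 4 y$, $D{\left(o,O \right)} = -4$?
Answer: $- \frac{37}{285} \approx -0.12982$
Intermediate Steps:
$L = 4$ ($L = 3 + 1 = 4$)
$H{\left(p,w \right)} = 4 + p$ ($H{\left(p,w \right)} = p - -4 = p + 4 = 4 + p$)
$a{\left(c \right)} = 2 + 2 c$ ($a{\left(c \right)} = 2 c + 2 = 2 + 2 c$)
$\frac{H{\left(t{\left(4,4 \right)},0 \right)} a{\left(-3 \right)} + 26}{-570} = \frac{\left(4 - 16\right) \left(2 + 2 \left(-3\right)\right) + 26}{-570} = \left(\left(4 - 16\right) \left(2 - 6\right) + 26\right) \left(- \frac{1}{570}\right) = \left(\left(-12\right) \left(-4\right) + 26\right) \left(- \frac{1}{570}\right) = \left(48 + 26\right) \left(- \frac{1}{570}\right) = 74 \left(- \frac{1}{570}\right) = - \frac{37}{285}$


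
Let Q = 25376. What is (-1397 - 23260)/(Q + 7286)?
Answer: -24657/32662 ≈ -0.75491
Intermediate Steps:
(-1397 - 23260)/(Q + 7286) = (-1397 - 23260)/(25376 + 7286) = -24657/32662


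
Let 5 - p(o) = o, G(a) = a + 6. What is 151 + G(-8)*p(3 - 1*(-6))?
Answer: 159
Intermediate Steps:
G(a) = 6 + a
p(o) = 5 - o
151 + G(-8)*p(3 - 1*(-6)) = 151 + (6 - 8)*(5 - (3 - 1*(-6))) = 151 - 2*(5 - (3 + 6)) = 151 - 2*(5 - 1*9) = 151 - 2*(5 - 9) = 151 - 2*(-4) = 151 + 8 = 159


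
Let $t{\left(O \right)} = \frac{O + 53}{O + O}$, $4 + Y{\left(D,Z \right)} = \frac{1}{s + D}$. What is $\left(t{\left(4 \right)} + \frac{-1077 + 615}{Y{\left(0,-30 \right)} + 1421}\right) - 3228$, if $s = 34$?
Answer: $- \frac{1241553957}{385432} \approx -3221.2$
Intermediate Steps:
$Y{\left(D,Z \right)} = -4 + \frac{1}{34 + D}$
$t{\left(O \right)} = \frac{53 + O}{2 O}$
$\left(t{\left(4 \right)} + \frac{-1077 + 615}{Y{\left(0,-30 \right)} + 1421}\right) - 3228 = \left(\frac{53 + 4}{2 \cdot 4} + \frac{-1077 + 615}{\frac{-135 - 0}{34 + 0} + 1421}\right) - 3228 = \left(\frac{1}{2} \cdot \frac{1}{4} \cdot 57 - \frac{462}{\frac{-135 + 0}{34} + 1421}\right) - 3228 = \left(\frac{57}{8} - \frac{462}{\frac{1}{34} \left(-135\right) + 1421}\right) - 3228 = \left(\frac{57}{8} - \frac{462}{- \frac{135}{34} + 1421}\right) - 3228 = \left(\frac{57}{8} - \frac{462}{\frac{48179}{34}}\right) - 3228 = \left(\frac{57}{8} - \frac{15708}{48179}\right) - 3228 = \frac{2620539}{385432} - 3228 = - \frac{1241553957}{385432}$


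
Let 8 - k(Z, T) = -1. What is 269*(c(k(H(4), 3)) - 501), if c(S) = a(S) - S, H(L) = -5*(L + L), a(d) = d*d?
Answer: -115401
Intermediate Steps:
a(d) = d²
H(L) = -10*L
k(Z, T) = 9 (k(Z, T) = 8 - 1*(-1) = 8 + 1 = 9)
c(S) = S² - S
269*(c(k(H(4), 3)) - 501) = 269*(9*(-1 + 9) - 501) = 269*(9*8 - 501) = 269*(72 - 501) = 269*(-429) = -115401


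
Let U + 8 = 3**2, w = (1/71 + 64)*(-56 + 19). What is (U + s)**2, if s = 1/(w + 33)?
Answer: 27473394001/27496935684 ≈ 0.99914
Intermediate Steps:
w = -168165/71 (w = (1*(1/71) + 64)*(-37) = (1/71 + 64)*(-37) = (4545/71)*(-37) = -168165/71 ≈ -2368.5)
U = 1 (U = -8 + 3**2 = -8 + 9 = 1)
s = -71/165822 (s = 1/(-168165/71 + 33) = 1/(-165822/71) = -71/165822 ≈ -0.00042817)
(U + s)**2 = (1 - 71/165822)**2 = (165751/165822)**2 = 27473394001/27496935684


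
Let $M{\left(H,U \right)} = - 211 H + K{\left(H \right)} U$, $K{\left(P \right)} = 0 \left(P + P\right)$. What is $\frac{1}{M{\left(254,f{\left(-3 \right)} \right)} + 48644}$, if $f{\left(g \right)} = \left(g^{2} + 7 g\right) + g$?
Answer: $- \frac{1}{4950} \approx -0.00020202$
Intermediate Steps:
$K{\left(P \right)} = 0$ ($K{\left(P \right)} = 0 \cdot 2 P = 0$)
$f{\left(g \right)} = g^{2} + 8 g$
$M{\left(H,U \right)} = - 211 H$ ($M{\left(H,U \right)} = - 211 H + 0 U = - 211 H + 0 = - 211 H$)
$\frac{1}{M{\left(254,f{\left(-3 \right)} \right)} + 48644} = \frac{1}{\left(-211\right) 254 + 48644} = \frac{1}{-53594 + 48644} = \frac{1}{-4950} = - \frac{1}{4950}$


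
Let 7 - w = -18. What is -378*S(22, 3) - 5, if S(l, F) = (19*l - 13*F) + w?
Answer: -152717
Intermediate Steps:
w = 25 (w = 7 - 1*(-18) = 7 + 18 = 25)
S(l, F) = 25 - 13*F + 19*l (S(l, F) = (19*l - 13*F) + 25 = (-13*F + 19*l) + 25 = 25 - 13*F + 19*l)
-378*S(22, 3) - 5 = -378*(25 - 13*3 + 19*22) - 5 = -378*(25 - 39 + 418) - 5 = -378*404 - 5 = -152712 - 5 = -152717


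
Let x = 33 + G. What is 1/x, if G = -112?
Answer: -1/79 ≈ -0.012658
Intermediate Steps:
x = -79 (x = 33 - 112 = -79)
1/x = 1/(-79) = -1/79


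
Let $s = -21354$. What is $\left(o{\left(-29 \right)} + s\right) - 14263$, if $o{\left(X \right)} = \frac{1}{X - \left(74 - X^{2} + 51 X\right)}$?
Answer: $- \frac{78962888}{2217} \approx -35617.0$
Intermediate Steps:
$o{\left(X \right)} = \frac{1}{-74 + X^{2} - 50 X}$ ($o{\left(X \right)} = \frac{1}{X - \left(74 - X^{2} + 51 X\right)} = \frac{1}{-74 + X^{2} - 50 X}$)
$\left(o{\left(-29 \right)} + s\right) - 14263 = \left(\frac{1}{-74 + \left(-29\right)^{2} - -1450} - 21354\right) - 14263 = \left(\frac{1}{-74 + 841 + 1450} - 21354\right) - 14263 = \left(\frac{1}{2217} - 21354\right) - 14263 = - \frac{47341817}{2217} - 14263 = - \frac{78962888}{2217}$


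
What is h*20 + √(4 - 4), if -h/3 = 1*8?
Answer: -480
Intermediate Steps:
h = -24 (h = -3*8 = -24)
h*20 + √(4 - 4) = -24*20 + √(4 - 4) = -480 + √0 = -480 + 0 = -480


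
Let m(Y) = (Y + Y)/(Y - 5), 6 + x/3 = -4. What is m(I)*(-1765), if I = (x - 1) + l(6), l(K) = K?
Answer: -8825/3 ≈ -2941.7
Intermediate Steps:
x = -30 (x = -18 + 3*(-4) = -18 - 12 = -30)
I = -25 (I = (-30 - 1) + 6 = -31 + 6 = -25)
m(Y) = 2*Y/(-5 + Y) (m(Y) = (2*Y)/(-5 + Y) = 2*Y/(-5 + Y))
m(I)*(-1765) = (2*(-25)/(-5 - 25))*(-1765) = (2*(-25)/(-30))*(-1765) = (2*(-25)*(-1/30))*(-1765) = (5/3)*(-1765) = -8825/3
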